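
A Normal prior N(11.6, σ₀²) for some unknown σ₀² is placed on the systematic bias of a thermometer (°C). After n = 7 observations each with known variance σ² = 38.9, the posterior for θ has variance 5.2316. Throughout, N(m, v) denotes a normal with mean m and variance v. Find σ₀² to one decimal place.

For the Normal–Normal model with known σ², precisions add: τ_n = τ₀ + n/σ².
So 1/σ₀² = 1/5.2316 − 7/38.9 = 0.191146 − 0.179949 = 0.011197.
Hence σ₀² = 1/0.011197 ≈ 89.3.

σ₀² = 89.3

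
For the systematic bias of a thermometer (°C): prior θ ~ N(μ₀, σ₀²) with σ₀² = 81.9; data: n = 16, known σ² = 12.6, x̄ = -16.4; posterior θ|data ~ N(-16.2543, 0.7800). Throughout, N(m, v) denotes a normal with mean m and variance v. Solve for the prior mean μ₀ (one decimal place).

μ₀ = -1.1

The posterior mean is a precision-weighted average: μ_n = (τ₀μ₀ + τ_data·x̄)/(τ₀+τ_data), with τ₀=1/σ₀² and τ_data=n/σ².
Here τ₀ = 1/81.9 = 0.012210 and τ_data = 16/12.6 = 1.269841, so τ_n = 1.282051.
Rearranging for μ₀: μ₀ = (μ_n·τ_n − τ_data·x̄)/τ₀ = (-16.2543·1.282051 − 1.269841·-16.4) / 0.012210 = -0.013449/0.012210 ≈ -1.1.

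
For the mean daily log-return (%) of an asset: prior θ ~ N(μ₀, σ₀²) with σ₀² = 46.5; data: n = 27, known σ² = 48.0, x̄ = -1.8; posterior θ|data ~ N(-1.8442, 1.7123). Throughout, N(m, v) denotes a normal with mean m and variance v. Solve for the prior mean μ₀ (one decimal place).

The posterior mean is a precision-weighted average: μ_n = (τ₀μ₀ + τ_data·x̄)/(τ₀+τ_data), with τ₀=1/σ₀² and τ_data=n/σ².
Here τ₀ = 1/46.5 = 0.021505 and τ_data = 27/48.0 = 0.562500, so τ_n = 0.584005.
Rearranging for μ₀: μ₀ = (μ_n·τ_n − τ_data·x̄)/τ₀ = (-1.8442·0.584005 − 0.562500·-1.8) / 0.021505 = -0.064522/0.021505 ≈ -3.0.

μ₀ = -3.0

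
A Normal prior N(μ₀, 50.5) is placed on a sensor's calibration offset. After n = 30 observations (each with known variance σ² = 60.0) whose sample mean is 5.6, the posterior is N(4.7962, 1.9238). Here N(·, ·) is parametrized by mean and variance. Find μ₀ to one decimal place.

μ₀ = -15.5

With known observation variance, the Normal–Normal posterior has precision τ_n = τ₀ + n/σ² and mean μ_n = (τ₀μ₀ + (n/σ²)x̄)/τ_n.
Here τ₀ = 1/50.5 = 0.019802 and τ_data = 30/60.0 = 0.500000, so τ_n = 0.519802.
Rearranging for μ₀: μ₀ = (μ_n·τ_n − τ_data·x̄)/τ₀ = (4.7962·0.519802 − 0.500000·5.6) / 0.019802 = -0.306926/0.019802 ≈ -15.5.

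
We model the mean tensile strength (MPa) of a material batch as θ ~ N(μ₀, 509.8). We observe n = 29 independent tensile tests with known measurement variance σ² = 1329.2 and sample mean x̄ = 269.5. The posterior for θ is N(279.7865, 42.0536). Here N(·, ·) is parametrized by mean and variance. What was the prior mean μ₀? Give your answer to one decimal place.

μ₀ = 394.2

The posterior mean is a precision-weighted average: μ_n = (τ₀μ₀ + τ_data·x̄)/(τ₀+τ_data), with τ₀=1/σ₀² and τ_data=n/σ².
Here τ₀ = 1/509.8 = 0.001962 and τ_data = 29/1329.2 = 0.021818, so τ_n = 0.023780.
Rearranging for μ₀: μ₀ = (μ_n·τ_n − τ_data·x̄)/τ₀ = (279.7865·0.023780 − 0.021818·269.5) / 0.001962 = 0.773372/0.001962 ≈ 394.2.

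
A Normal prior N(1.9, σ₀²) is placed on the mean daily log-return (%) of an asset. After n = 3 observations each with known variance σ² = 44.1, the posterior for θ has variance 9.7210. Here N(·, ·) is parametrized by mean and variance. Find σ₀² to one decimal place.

σ₀² = 28.7

Posterior precision equals prior precision plus data precision: 1/σ_n² = 1/σ₀² + n/σ².
So 1/σ₀² = 1/9.7210 − 3/44.1 = 0.102870 − 0.068027 = 0.034843.
Hence σ₀² = 1/0.034843 ≈ 28.7.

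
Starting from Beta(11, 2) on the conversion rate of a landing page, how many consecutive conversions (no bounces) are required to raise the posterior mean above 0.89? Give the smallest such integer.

k = 6

After k conversions and 0 bounces the posterior is Beta(11+k, 2), with mean (11+k)/(11+2+k).
Set (11+k)/(13+k) > 0.89 and solve: k > (0.89·13 − 11)/(1 − 0.89) = 5.182.
The smallest integer exceeding 5.182 is 6.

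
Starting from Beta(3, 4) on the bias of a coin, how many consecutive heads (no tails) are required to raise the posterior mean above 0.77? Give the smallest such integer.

After k heads and 0 tails the posterior is Beta(3+k, 4), with mean (3+k)/(3+4+k).
Set (3+k)/(7+k) > 0.77 and solve: k > (0.77·7 − 3)/(1 − 0.77) = 10.391.
The smallest integer exceeding 10.391 is 11, and checking k=11: (14)/(18) = 0.7778 > 0.77.

k = 11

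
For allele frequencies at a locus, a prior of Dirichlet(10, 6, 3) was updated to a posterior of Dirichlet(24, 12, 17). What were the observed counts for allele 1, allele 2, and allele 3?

For a Dirichlet(α) prior with multinomial counts c, the posterior is Dirichlet(α + c) componentwise.
Counts are posterior − prior componentwise: 24−10=14, 12−6=6, 17−3=14.

counts (14, 6, 14)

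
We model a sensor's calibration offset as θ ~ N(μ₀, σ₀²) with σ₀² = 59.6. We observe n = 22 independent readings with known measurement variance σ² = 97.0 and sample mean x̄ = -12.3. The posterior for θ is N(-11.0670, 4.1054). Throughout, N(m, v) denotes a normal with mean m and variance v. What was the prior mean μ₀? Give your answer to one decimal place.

With known observation variance, the Normal–Normal posterior has precision τ_n = τ₀ + n/σ² and mean μ_n = (τ₀μ₀ + (n/σ²)x̄)/τ_n.
Here τ₀ = 1/59.6 = 0.016779 and τ_data = 22/97.0 = 0.226804, so τ_n = 0.243583.
Rearranging for μ₀: μ₀ = (μ_n·τ_n − τ_data·x̄)/τ₀ = (-11.0670·0.243583 − 0.226804·-12.3) / 0.016779 = 0.093956/0.016779 ≈ 5.6.

μ₀ = 5.6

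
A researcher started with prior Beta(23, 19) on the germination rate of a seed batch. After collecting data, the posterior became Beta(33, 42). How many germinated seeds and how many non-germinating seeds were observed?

A Beta(α, β) prior with s successes and f failures in binomial data gives a Beta(α+s, β+f) posterior.
So s = 33 − 23 = 10 and f = 42 − 19 = 23.

10 germinated seeds and 23 non-germinating seeds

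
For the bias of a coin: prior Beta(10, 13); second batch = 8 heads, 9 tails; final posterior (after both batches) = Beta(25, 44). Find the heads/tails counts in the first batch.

Because Beta–binomial updating is additive in the counts, the combined data contributed (α_post−α_prior, β_post−β_prior) successes and failures.
Total across both batches: 25−10=15 heads, 44−13=31 tails.
Subtract the second batch: 15−8=7 heads and 31−9=22 tails.

7 heads and 22 tails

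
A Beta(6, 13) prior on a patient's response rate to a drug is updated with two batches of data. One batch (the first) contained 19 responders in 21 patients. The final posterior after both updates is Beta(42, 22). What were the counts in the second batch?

17 responders and 7 non-responders

Sequential conjugate updates are equivalent to a single update on the pooled data, so total successes = posterior α − prior α and total failures = posterior β − prior β.
Total across both batches: 42−6=36 responders, 22−13=9 non-responders.
Subtract the first batch: 36−19=17 responders and 9−2=7 non-responders.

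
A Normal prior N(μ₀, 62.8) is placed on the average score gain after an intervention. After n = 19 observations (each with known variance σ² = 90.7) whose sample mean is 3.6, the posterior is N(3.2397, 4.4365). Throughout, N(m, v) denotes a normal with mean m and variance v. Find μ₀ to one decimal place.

μ₀ = -1.5

The posterior mean is a precision-weighted average: μ_n = (τ₀μ₀ + τ_data·x̄)/(τ₀+τ_data), with τ₀=1/σ₀² and τ_data=n/σ².
Here τ₀ = 1/62.8 = 0.015924 and τ_data = 19/90.7 = 0.209482, so τ_n = 0.225406.
Rearranging for μ₀: μ₀ = (μ_n·τ_n − τ_data·x̄)/τ₀ = (3.2397·0.225406 − 0.209482·3.6) / 0.015924 = -0.023887/0.015924 ≈ -1.5.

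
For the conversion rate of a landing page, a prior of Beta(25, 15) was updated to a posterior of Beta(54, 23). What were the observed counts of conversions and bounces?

Beta is conjugate to the binomial likelihood: posterior = Beta(α+s, β+f).
Match parameters: s=54−25=29, f=23−15=8.

29 conversions and 8 bounces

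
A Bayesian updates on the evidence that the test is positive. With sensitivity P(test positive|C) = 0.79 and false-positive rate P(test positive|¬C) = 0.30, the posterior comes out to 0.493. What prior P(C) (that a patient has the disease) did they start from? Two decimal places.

Bayes' rule in odds form gives O(C|E) = O(C)·[P(E|C)/P(E|¬C)], hence O(C) = O(C|E)/LR.
Posterior odds = 0.493/(1−0.493) = 0.9724. LR = 0.79/0.30 = 2.6333.
Prior odds = 0.9724/2.6333 = 0.3693, so P(C) = 0.3693/(1+0.3693) ≈ 0.27.

P(C) = 0.27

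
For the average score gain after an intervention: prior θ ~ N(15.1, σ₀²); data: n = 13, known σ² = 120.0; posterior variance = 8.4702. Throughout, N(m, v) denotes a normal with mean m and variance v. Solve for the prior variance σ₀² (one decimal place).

Posterior precision equals prior precision plus data precision: 1/σ_n² = 1/σ₀² + n/σ².
So 1/σ₀² = 1/8.4702 − 13/120.0 = 0.118061 − 0.108333 = 0.009728.
Hence σ₀² = 1/0.009728 ≈ 102.8.

σ₀² = 102.8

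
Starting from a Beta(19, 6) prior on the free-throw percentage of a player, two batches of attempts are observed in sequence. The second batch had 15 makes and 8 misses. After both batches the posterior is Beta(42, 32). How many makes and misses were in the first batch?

8 makes and 18 misses

Because Beta–binomial updating is additive in the counts, the combined data contributed (α_post−α_prior, β_post−β_prior) successes and failures.
Total across both batches: 42−19=23 makes, 32−6=26 misses.
Subtract the second batch: 23−15=8 makes and 26−8=18 misses.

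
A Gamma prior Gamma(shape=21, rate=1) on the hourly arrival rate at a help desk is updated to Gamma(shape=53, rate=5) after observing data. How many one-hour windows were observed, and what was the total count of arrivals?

n = 4 one-hour windows with total 32 arrivals

Gamma–Poisson conjugacy: posterior shape = α + Σxᵢ, posterior rate = β + n.
Matching: Σxᵢ = 53 − 21 = 32 and n = 5 − 1 = 4.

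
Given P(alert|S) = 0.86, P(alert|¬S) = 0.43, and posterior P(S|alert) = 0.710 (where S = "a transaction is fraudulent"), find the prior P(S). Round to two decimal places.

P(S) = 0.55

Bayes' rule in odds form gives O(S|E) = O(S)·[P(E|S)/P(E|¬S)], hence O(S) = O(S|E)/LR.
Posterior odds = 0.710/(1−0.710) = 2.4483. LR = 0.86/0.43 = 2.0000.
Prior odds = 2.4483/2.0000 = 1.2242, so P(S) = 1.2242/(1+1.2242) ≈ 0.55.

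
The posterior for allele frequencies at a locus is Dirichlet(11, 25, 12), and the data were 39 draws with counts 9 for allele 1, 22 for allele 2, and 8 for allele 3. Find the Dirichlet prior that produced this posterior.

For a Dirichlet(α) prior with multinomial counts c, the posterior is Dirichlet(α + c) componentwise.
Subtract each count from the matching posterior parameter: 11−9=2, 25−22=3, 12−8=4.

Dirichlet(2, 3, 4)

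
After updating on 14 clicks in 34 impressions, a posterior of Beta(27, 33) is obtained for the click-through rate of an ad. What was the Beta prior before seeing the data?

Beta(13, 13)

Beta is conjugate to the binomial likelihood: posterior = Beta(a+s, b+f).
So a = 27 − 14 = 13 and b = 33 − 20 = 13.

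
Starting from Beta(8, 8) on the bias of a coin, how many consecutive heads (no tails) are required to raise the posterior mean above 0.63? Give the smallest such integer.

k = 6

After k heads and 0 tails the posterior is Beta(8+k, 8), with mean (8+k)/(8+8+k).
Set (8+k)/(16+k) > 0.63 and solve: k > (0.63·16 − 8)/(1 − 0.63) = 5.622.
The smallest integer exceeding 5.622 is 6.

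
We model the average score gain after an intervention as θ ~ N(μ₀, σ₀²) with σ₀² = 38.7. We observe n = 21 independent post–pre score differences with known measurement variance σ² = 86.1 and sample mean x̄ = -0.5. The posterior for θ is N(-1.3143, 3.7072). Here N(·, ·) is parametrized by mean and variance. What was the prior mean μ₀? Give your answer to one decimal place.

With known observation variance, the Normal–Normal posterior has precision τ_n = τ₀ + n/σ² and mean μ_n = (τ₀μ₀ + (n/σ²)x̄)/τ_n.
Here τ₀ = 1/38.7 = 0.025840 and τ_data = 21/86.1 = 0.243902, so τ_n = 0.269742.
Rearranging for μ₀: μ₀ = (μ_n·τ_n − τ_data·x̄)/τ₀ = (-1.3143·0.269742 − 0.243902·-0.5) / 0.025840 = -0.232571/0.025840 ≈ -9.0.

μ₀ = -9.0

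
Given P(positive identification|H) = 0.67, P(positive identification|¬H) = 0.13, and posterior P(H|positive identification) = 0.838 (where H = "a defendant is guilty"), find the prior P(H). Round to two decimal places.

P(H) = 0.50

Bayes' rule in odds form gives O(H|E) = O(H)·[P(E|H)/P(E|¬H)], hence O(H) = O(H|E)/LR.
Posterior odds = 0.838/(1−0.838) = 5.1728. LR = 0.67/0.13 = 5.1538.
Prior odds = 5.1728/5.1538 = 1.0037, so P(H) = 1.0037/(1+1.0037) ≈ 0.50.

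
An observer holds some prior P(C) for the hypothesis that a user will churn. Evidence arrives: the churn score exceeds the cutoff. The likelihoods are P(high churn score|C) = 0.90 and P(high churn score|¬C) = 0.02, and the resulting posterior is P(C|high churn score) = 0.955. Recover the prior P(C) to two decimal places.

P(C) = 0.32

In odds form, posterior odds = prior odds × likelihood ratio, so prior odds = posterior odds ÷ LR.
Posterior odds = 0.955/(1−0.955) = 21.2222. LR = 0.90/0.02 = 45.0000.
Prior odds = 21.2222/45.0000 = 0.4716, so P(C) = 0.4716/(1+0.4716) ≈ 0.32.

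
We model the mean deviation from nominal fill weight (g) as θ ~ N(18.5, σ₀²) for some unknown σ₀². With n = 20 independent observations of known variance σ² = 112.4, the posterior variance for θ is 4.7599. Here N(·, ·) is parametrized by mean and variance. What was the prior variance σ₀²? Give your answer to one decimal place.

σ₀² = 31.1

Posterior precision equals prior precision plus data precision: 1/σ_n² = 1/σ₀² + n/σ².
So 1/σ₀² = 1/4.7599 − 20/112.4 = 0.210088 − 0.177936 = 0.032152.
Hence σ₀² = 1/0.032152 ≈ 31.1.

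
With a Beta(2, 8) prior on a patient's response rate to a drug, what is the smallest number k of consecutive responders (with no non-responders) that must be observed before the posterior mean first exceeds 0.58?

k = 10

After k responders and 0 non-responders the posterior is Beta(2+k, 8), with mean (2+k)/(2+8+k).
Set (2+k)/(10+k) > 0.58 and solve: k > (0.58·10 − 2)/(1 − 0.58) = 9.048.
The smallest integer exceeding 9.048 is 10, and checking k=10: (12)/(20) = 0.6000 > 0.58.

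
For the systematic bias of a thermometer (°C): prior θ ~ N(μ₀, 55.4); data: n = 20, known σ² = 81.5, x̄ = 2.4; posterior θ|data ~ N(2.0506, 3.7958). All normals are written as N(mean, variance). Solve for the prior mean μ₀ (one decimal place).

With known observation variance, the Normal–Normal posterior has precision τ_n = τ₀ + n/σ² and mean μ_n = (τ₀μ₀ + (n/σ²)x̄)/τ_n.
Here τ₀ = 1/55.4 = 0.018051 and τ_data = 20/81.5 = 0.245399, so τ_n = 0.263450.
Rearranging for μ₀: μ₀ = (μ_n·τ_n − τ_data·x̄)/τ₀ = (2.0506·0.263450 − 0.245399·2.4) / 0.018051 = -0.048727/0.018051 ≈ -2.7.

μ₀ = -2.7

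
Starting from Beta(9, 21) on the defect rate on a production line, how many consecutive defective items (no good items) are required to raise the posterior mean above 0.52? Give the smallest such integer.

After k defective items and 0 good items the posterior is Beta(9+k, 21), with mean (9+k)/(9+21+k).
Set (9+k)/(30+k) > 0.52 and solve: k > (0.52·30 − 9)/(1 − 0.52) = 13.750.
The smallest integer exceeding 13.750 is 14, and checking k=14: (23)/(44) = 0.5227 > 0.52.

k = 14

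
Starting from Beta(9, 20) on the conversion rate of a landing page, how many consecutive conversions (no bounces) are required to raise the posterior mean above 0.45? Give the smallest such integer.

k = 8

After k conversions and 0 bounces the posterior is Beta(9+k, 20), with mean (9+k)/(9+20+k).
Set (9+k)/(29+k) > 0.45 and solve: k > (0.45·29 − 9)/(1 − 0.45) = 7.364.
The smallest integer exceeding 7.364 is 8, and checking k=8: (17)/(37) = 0.4595 > 0.45.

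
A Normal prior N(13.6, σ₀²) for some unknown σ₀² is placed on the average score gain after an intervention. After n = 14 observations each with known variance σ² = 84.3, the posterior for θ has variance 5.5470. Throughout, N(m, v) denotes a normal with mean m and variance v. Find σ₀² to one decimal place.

For the Normal–Normal model with known σ², precisions add: τ_n = τ₀ + n/σ².
So 1/σ₀² = 1/5.5470 − 14/84.3 = 0.180278 − 0.166074 = 0.014204.
Hence σ₀² = 1/0.014204 ≈ 70.4.

σ₀² = 70.4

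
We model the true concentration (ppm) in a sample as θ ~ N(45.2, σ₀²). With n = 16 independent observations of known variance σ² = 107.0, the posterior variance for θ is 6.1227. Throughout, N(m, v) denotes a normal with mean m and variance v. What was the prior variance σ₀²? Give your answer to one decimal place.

σ₀² = 72.5

For the Normal–Normal model with known σ², precisions add: τ_n = τ₀ + n/σ².
So 1/σ₀² = 1/6.1227 − 16/107.0 = 0.163327 − 0.149533 = 0.013794.
Hence σ₀² = 1/0.013794 ≈ 72.5.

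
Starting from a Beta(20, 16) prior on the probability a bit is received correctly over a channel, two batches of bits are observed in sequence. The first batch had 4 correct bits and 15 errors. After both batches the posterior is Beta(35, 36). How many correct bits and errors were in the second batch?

Because Beta–binomial updating is additive in the counts, the combined data contributed (α_post−α_prior, β_post−β_prior) successes and failures.
Total across both batches: 35−20=15 correct bits, 36−16=20 errors.
Subtract the first batch: 15−4=11 correct bits and 20−15=5 errors.

11 correct bits and 5 errors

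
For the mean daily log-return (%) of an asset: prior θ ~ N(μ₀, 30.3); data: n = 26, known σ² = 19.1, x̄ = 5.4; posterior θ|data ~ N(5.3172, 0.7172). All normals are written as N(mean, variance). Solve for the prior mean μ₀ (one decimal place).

μ₀ = 1.9

With known observation variance, the Normal–Normal posterior has precision τ_n = τ₀ + n/σ² and mean μ_n = (τ₀μ₀ + (n/σ²)x̄)/τ_n.
Here τ₀ = 1/30.3 = 0.033003 and τ_data = 26/19.1 = 1.361257, so τ_n = 1.394260.
Rearranging for μ₀: μ₀ = (μ_n·τ_n − τ_data·x̄)/τ₀ = (5.3172·1.394260 − 1.361257·5.4) / 0.033003 = 0.062771/0.033003 ≈ 1.9.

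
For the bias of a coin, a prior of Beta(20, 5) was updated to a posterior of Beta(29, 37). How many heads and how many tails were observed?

9 heads and 32 tails

A Beta(α, β) prior with s successes and f failures in binomial data gives a Beta(α+s, β+f) posterior.
So s = 29 − 20 = 9 and f = 37 − 5 = 32.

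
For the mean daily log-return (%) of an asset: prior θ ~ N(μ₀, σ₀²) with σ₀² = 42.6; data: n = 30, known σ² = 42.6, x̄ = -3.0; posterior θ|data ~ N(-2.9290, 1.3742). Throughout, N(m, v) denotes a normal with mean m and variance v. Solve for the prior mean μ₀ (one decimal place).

With known observation variance, the Normal–Normal posterior has precision τ_n = τ₀ + n/σ² and mean μ_n = (τ₀μ₀ + (n/σ²)x̄)/τ_n.
Here τ₀ = 1/42.6 = 0.023474 and τ_data = 30/42.6 = 0.704225, so τ_n = 0.727699.
Rearranging for μ₀: μ₀ = (μ_n·τ_n − τ_data·x̄)/τ₀ = (-2.9290·0.727699 − 0.704225·-3.0) / 0.023474 = -0.018755/0.023474 ≈ -0.8.

μ₀ = -0.8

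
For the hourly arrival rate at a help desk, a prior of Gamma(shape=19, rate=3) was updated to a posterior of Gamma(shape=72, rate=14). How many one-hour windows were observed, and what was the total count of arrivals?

Gamma–Poisson conjugacy: posterior shape = α + Σxᵢ, posterior rate = β + n.
Matching: Σxᵢ = 72 − 19 = 53 and n = 14 − 3 = 11.

n = 11 one-hour windows with total 53 arrivals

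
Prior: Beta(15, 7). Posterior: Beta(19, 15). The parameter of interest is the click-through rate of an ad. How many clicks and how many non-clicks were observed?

4 clicks and 8 non-clicks

A Beta(α, β) prior with s successes and f failures in binomial data gives a Beta(α+s, β+f) posterior.
Match parameters: s=19−15=4, f=15−7=8.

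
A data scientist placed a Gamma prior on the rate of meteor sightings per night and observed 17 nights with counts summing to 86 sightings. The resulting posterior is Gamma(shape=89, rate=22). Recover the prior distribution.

A Gamma(α, β) prior (rate parametrization) on a Poisson rate with n observations summing to S gives posterior Gamma(α+S, β+n).
So α = 89 − 86 = 3 and β = 22 − 17 = 5.

Gamma(shape=3, rate=5)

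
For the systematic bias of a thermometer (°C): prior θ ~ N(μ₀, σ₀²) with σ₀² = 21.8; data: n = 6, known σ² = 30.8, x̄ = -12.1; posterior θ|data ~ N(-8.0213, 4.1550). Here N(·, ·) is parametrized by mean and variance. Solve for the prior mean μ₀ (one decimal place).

The posterior mean is a precision-weighted average: μ_n = (τ₀μ₀ + τ_data·x̄)/(τ₀+τ_data), with τ₀=1/σ₀² and τ_data=n/σ².
Here τ₀ = 1/21.8 = 0.045872 and τ_data = 6/30.8 = 0.194805, so τ_n = 0.240677.
Rearranging for μ₀: μ₀ = (μ_n·τ_n − τ_data·x̄)/τ₀ = (-8.0213·0.240677 − 0.194805·-12.1) / 0.045872 = 0.426598/0.045872 ≈ 9.3.

μ₀ = 9.3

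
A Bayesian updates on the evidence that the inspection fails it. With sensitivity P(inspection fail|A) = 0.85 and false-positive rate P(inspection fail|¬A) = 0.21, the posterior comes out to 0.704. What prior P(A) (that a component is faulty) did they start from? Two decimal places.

In odds form, posterior odds = prior odds × likelihood ratio, so prior odds = posterior odds ÷ LR.
Posterior odds = 0.704/(1−0.704) = 2.3784. LR = 0.85/0.21 = 4.0476.
Prior odds = 2.3784/4.0476 = 0.5876, so P(A) = 0.5876/(1+0.5876) ≈ 0.37.

P(A) = 0.37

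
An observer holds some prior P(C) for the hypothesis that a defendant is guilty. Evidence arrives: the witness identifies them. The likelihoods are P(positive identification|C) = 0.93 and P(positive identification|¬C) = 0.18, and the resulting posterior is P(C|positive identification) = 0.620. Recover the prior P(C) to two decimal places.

Bayes' rule in odds form gives O(C|E) = O(C)·[P(E|C)/P(E|¬C)], hence O(C) = O(C|E)/LR.
Posterior odds = 0.620/(1−0.620) = 1.6316. LR = 0.93/0.18 = 5.1667.
Prior odds = 1.6316/5.1667 = 0.3158, so P(C) = 0.3158/(1+0.3158) ≈ 0.24.

P(C) = 0.24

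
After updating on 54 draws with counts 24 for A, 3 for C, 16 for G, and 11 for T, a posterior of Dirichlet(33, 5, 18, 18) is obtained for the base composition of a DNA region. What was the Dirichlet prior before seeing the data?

For a Dirichlet(α) prior with multinomial counts c, the posterior is Dirichlet(α + c) componentwise.
Subtract each count from the matching posterior parameter: 33−24=9, 5−3=2, 18−16=2, 18−11=7.

Dirichlet(9, 2, 2, 7)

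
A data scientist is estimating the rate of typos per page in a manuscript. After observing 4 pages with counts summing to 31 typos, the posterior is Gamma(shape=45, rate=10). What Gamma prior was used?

Gamma–Poisson conjugacy: posterior shape = α + Σxᵢ, posterior rate = β + n.
So α = 45 − 31 = 14 and β = 10 − 4 = 6.

Gamma(shape=14, rate=6)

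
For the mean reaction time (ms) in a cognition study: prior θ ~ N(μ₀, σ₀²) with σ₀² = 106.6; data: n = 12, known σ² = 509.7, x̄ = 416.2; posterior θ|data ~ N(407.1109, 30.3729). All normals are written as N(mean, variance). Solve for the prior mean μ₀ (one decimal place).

μ₀ = 384.3

With known observation variance, the Normal–Normal posterior has precision τ_n = τ₀ + n/σ² and mean μ_n = (τ₀μ₀ + (n/σ²)x̄)/τ_n.
Here τ₀ = 1/106.6 = 0.009381 and τ_data = 12/509.7 = 0.023543, so τ_n = 0.032924.
Rearranging for μ₀: μ₀ = (μ_n·τ_n − τ_data·x̄)/τ₀ = (407.1109·0.032924 − 0.023543·416.2) / 0.009381 = 3.605123/0.009381 ≈ 384.3.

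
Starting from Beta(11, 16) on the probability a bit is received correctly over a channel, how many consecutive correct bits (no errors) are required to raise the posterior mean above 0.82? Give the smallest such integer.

k = 62

After k correct bits and 0 errors the posterior is Beta(11+k, 16), with mean (11+k)/(11+16+k).
Set (11+k)/(27+k) > 0.82 and solve: k > (0.82·27 − 11)/(1 − 0.82) = 61.889.
The smallest integer exceeding 61.889 is 62.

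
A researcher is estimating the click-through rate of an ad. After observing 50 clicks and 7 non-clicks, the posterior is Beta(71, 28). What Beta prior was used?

A Beta(α, β) prior with s successes and f failures in binomial data gives a Beta(α+s, β+f) posterior.
So α = 71 − 50 = 21 and β = 28 − 7 = 21.

Beta(21, 21)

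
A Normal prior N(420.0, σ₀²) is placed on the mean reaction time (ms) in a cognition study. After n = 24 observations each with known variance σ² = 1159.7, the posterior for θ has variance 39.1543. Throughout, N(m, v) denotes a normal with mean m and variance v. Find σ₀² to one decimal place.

σ₀² = 206.4

For the Normal–Normal model with known σ², precisions add: τ_n = τ₀ + n/σ².
So 1/σ₀² = 1/39.1543 − 24/1159.7 = 0.025540 − 0.020695 = 0.004845.
Hence σ₀² = 1/0.004845 ≈ 206.4.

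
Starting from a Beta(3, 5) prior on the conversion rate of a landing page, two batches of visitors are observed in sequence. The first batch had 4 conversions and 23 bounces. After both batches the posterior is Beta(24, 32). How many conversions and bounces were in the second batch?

Sequential conjugate updates are equivalent to a single update on the pooled data, so total successes = posterior α − prior α and total failures = posterior β − prior β.
Total across both batches: 24−3=21 conversions, 32−5=27 bounces.
Subtract the first batch: 21−4=17 conversions and 27−23=4 bounces.

17 conversions and 4 bounces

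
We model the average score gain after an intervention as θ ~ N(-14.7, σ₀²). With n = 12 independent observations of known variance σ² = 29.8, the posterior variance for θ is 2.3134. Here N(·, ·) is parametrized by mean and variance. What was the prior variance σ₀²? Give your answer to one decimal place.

σ₀² = 33.8

Posterior precision equals prior precision plus data precision: 1/σ_n² = 1/σ₀² + n/σ².
So 1/σ₀² = 1/2.3134 − 12/29.8 = 0.432264 − 0.402685 = 0.029579.
Hence σ₀² = 1/0.029579 ≈ 33.8.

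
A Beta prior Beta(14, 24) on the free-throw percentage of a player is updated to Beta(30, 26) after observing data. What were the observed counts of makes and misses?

Under Beta–binomial conjugacy the posterior parameters are (a+s, b+f).
Match parameters: s=30−14=16, f=26−24=2.

16 makes and 2 misses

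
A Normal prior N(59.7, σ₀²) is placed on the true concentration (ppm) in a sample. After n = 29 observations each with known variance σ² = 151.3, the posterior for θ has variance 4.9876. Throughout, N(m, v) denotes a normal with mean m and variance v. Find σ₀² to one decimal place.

σ₀² = 113.3

Posterior precision equals prior precision plus data precision: 1/σ_n² = 1/σ₀² + n/σ².
So 1/σ₀² = 1/4.9876 − 29/151.3 = 0.200497 − 0.191672 = 0.008825.
Hence σ₀² = 1/0.008825 ≈ 113.3.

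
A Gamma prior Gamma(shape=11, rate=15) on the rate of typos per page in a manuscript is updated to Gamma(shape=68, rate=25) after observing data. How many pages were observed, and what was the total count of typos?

A Gamma(α, β) prior (rate parametrization) on a Poisson rate with n observations summing to S gives posterior Gamma(α+S, β+n).
Matching: Σxᵢ = 68 − 11 = 57 and n = 25 − 15 = 10.

n = 10 pages with total 57 typos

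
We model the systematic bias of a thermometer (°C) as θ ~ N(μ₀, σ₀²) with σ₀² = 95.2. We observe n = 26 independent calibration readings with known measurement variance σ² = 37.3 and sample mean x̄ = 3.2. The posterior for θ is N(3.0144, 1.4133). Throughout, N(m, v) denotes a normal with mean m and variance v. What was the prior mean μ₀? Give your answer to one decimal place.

With known observation variance, the Normal–Normal posterior has precision τ_n = τ₀ + n/σ² and mean μ_n = (τ₀μ₀ + (n/σ²)x̄)/τ_n.
Here τ₀ = 1/95.2 = 0.010504 and τ_data = 26/37.3 = 0.697051, so τ_n = 0.707555.
Rearranging for μ₀: μ₀ = (μ_n·τ_n − τ_data·x̄)/τ₀ = (3.0144·0.707555 − 0.697051·3.2) / 0.010504 = -0.097709/0.010504 ≈ -9.3.

μ₀ = -9.3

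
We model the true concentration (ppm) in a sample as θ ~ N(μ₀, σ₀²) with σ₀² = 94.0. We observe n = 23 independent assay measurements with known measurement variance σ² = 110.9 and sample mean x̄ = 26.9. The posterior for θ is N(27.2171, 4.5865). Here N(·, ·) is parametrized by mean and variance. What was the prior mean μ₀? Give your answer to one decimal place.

μ₀ = 33.4

The posterior mean is a precision-weighted average: μ_n = (τ₀μ₀ + τ_data·x̄)/(τ₀+τ_data), with τ₀=1/σ₀² and τ_data=n/σ².
Here τ₀ = 1/94.0 = 0.010638 and τ_data = 23/110.9 = 0.207394, so τ_n = 0.218032.
Rearranging for μ₀: μ₀ = (μ_n·τ_n − τ_data·x̄)/τ₀ = (27.2171·0.218032 − 0.207394·26.9) / 0.010638 = 0.355300/0.010638 ≈ 33.4.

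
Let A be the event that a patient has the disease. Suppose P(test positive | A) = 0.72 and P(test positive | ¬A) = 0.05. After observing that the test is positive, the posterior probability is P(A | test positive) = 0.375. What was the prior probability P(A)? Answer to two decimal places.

P(A) = 0.04

In odds form, posterior odds = prior odds × likelihood ratio, so prior odds = posterior odds ÷ LR.
Posterior odds = 0.375/(1−0.375) = 0.6000. LR = 0.72/0.05 = 14.4000.
Prior odds = 0.6000/14.4000 = 0.0417, so P(A) = 0.0417/(1+0.0417) ≈ 0.04.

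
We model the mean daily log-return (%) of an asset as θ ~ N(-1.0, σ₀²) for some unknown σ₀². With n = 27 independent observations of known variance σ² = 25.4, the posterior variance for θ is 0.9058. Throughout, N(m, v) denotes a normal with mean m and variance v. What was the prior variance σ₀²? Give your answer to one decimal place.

For the Normal–Normal model with known σ², precisions add: τ_n = τ₀ + n/σ².
So 1/σ₀² = 1/0.9058 − 27/25.4 = 1.103996 − 1.062992 = 0.041004.
Hence σ₀² = 1/0.041004 ≈ 24.4.

σ₀² = 24.4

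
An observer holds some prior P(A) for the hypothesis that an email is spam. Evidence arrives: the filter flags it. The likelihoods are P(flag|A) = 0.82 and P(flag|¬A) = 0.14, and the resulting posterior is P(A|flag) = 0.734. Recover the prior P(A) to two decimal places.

Bayes' rule in odds form gives O(A|E) = O(A)·[P(E|A)/P(E|¬A)], hence O(A) = O(A|E)/LR.
Posterior odds = 0.734/(1−0.734) = 2.7594. LR = 0.82/0.14 = 5.8571.
Prior odds = 2.7594/5.8571 = 0.4711, so P(A) = 0.4711/(1+0.4711) ≈ 0.32.

P(A) = 0.32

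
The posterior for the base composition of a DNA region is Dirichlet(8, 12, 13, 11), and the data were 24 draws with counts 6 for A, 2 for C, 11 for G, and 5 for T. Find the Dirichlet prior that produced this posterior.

Dirichlet(2, 10, 2, 6)

For a Dirichlet(α) prior with multinomial counts c, the posterior is Dirichlet(α + c) componentwise.
Subtract each count from the matching posterior parameter: 8−6=2, 12−2=10, 13−11=2, 11−5=6.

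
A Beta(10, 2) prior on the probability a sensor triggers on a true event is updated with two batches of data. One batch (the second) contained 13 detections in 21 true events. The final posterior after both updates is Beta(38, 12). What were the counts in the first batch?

15 detections and 2 misses

Because Beta–binomial updating is additive in the counts, the combined data contributed (α_post−α_prior, β_post−β_prior) successes and failures.
Total across both batches: 38−10=28 detections, 12−2=10 misses.
Subtract the second batch: 28−13=15 detections and 10−8=2 misses.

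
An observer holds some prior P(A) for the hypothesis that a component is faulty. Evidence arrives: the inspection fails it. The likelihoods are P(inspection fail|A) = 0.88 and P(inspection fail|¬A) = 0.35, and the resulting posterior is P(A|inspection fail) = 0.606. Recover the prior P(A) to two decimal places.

P(A) = 0.38

Bayes' rule in odds form gives O(A|E) = O(A)·[P(E|A)/P(E|¬A)], hence O(A) = O(A|E)/LR.
Posterior odds = 0.606/(1−0.606) = 1.5381. LR = 0.88/0.35 = 2.5143.
Prior odds = 1.5381/2.5143 = 0.6117, so P(A) = 0.6117/(1+0.6117) ≈ 0.38.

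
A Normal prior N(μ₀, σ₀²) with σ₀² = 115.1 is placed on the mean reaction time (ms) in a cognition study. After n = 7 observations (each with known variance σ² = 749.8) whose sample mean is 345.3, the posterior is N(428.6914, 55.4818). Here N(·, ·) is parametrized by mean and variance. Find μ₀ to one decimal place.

With known observation variance, the Normal–Normal posterior has precision τ_n = τ₀ + n/σ² and mean μ_n = (τ₀μ₀ + (n/σ²)x̄)/τ_n.
Here τ₀ = 1/115.1 = 0.008688 and τ_data = 7/749.8 = 0.009336, so τ_n = 0.018024.
Rearranging for μ₀: μ₀ = (μ_n·τ_n − τ_data·x̄)/τ₀ = (428.6914·0.018024 − 0.009336·345.3) / 0.008688 = 4.503013/0.008688 ≈ 518.3.

μ₀ = 518.3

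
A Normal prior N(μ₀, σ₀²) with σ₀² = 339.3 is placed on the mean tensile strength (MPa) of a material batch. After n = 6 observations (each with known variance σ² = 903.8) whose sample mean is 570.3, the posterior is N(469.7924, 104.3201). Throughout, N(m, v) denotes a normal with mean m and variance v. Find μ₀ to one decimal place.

The posterior mean is a precision-weighted average: μ_n = (τ₀μ₀ + τ_data·x̄)/(τ₀+τ_data), with τ₀=1/σ₀² and τ_data=n/σ².
Here τ₀ = 1/339.3 = 0.002947 and τ_data = 6/903.8 = 0.006639, so τ_n = 0.009586.
Rearranging for μ₀: μ₀ = (μ_n·τ_n − τ_data·x̄)/τ₀ = (469.7924·0.009586 − 0.006639·570.3) / 0.002947 = 0.717208/0.002947 ≈ 243.4.

μ₀ = 243.4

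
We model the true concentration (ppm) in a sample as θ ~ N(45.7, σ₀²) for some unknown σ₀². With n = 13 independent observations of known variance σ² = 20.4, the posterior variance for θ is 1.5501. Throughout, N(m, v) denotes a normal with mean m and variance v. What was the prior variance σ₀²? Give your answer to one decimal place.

σ₀² = 127.1

Posterior precision equals prior precision plus data precision: 1/σ_n² = 1/σ₀² + n/σ².
So 1/σ₀² = 1/1.5501 − 13/20.4 = 0.645120 − 0.637255 = 0.007865.
Hence σ₀² = 1/0.007865 ≈ 127.1.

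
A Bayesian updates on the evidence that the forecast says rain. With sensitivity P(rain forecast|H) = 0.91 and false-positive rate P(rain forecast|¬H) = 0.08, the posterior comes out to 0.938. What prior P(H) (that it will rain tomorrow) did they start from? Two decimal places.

P(H) = 0.57

In odds form, posterior odds = prior odds × likelihood ratio, so prior odds = posterior odds ÷ LR.
Posterior odds = 0.938/(1−0.938) = 15.1290. LR = 0.91/0.08 = 11.3750.
Prior odds = 15.1290/11.3750 = 1.3300, so P(H) = 1.3300/(1+1.3300) ≈ 0.57.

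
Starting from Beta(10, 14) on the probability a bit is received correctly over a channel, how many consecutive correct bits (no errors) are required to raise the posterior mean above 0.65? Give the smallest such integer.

k = 17

After k correct bits and 0 errors the posterior is Beta(10+k, 14), with mean (10+k)/(10+14+k).
Set (10+k)/(24+k) > 0.65 and solve: k > (0.65·24 − 10)/(1 − 0.65) = 16.000.
The smallest integer exceeding 16.000 is 17.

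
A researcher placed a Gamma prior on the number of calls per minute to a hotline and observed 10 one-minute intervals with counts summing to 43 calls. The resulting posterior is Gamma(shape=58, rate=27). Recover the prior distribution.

Gamma(shape=15, rate=17)

A Gamma(α, β) prior (rate parametrization) on a Poisson rate with n observations summing to S gives posterior Gamma(α+S, β+n).
So α = 58 − 43 = 15 and β = 27 − 10 = 17.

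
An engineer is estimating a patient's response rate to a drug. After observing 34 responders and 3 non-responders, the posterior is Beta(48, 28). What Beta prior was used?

Beta(14, 25)

Beta is conjugate to the binomial likelihood: posterior = Beta(a+s, b+f).
Subtract the data counts: 48−34=14, 28−3=25.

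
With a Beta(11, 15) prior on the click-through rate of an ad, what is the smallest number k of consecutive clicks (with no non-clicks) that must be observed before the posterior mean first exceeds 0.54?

k = 7

After k clicks and 0 non-clicks the posterior is Beta(11+k, 15), with mean (11+k)/(11+15+k).
Set (11+k)/(26+k) > 0.54 and solve: k > (0.54·26 − 11)/(1 − 0.54) = 6.609.
The smallest integer exceeding 6.609 is 7, and checking k=7: (18)/(33) = 0.5455 > 0.54.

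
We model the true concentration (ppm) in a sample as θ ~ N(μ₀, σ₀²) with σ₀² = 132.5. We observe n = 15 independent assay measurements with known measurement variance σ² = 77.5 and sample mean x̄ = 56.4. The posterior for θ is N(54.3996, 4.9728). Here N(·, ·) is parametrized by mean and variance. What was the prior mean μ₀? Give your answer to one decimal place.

μ₀ = 3.1

The posterior mean is a precision-weighted average: μ_n = (τ₀μ₀ + τ_data·x̄)/(τ₀+τ_data), with τ₀=1/σ₀² and τ_data=n/σ².
Here τ₀ = 1/132.5 = 0.007547 and τ_data = 15/77.5 = 0.193548, so τ_n = 0.201095.
Rearranging for μ₀: μ₀ = (μ_n·τ_n − τ_data·x̄)/τ₀ = (54.3996·0.201095 − 0.193548·56.4) / 0.007547 = 0.023380/0.007547 ≈ 3.1.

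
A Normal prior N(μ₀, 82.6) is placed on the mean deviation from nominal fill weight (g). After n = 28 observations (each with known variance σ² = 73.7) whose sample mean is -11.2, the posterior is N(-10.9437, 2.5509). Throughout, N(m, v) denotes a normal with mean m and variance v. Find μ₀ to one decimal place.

μ₀ = -2.9

With known observation variance, the Normal–Normal posterior has precision τ_n = τ₀ + n/σ² and mean μ_n = (τ₀μ₀ + (n/σ²)x̄)/τ_n.
Here τ₀ = 1/82.6 = 0.012107 and τ_data = 28/73.7 = 0.379919, so τ_n = 0.392026.
Rearranging for μ₀: μ₀ = (μ_n·τ_n − τ_data·x̄)/τ₀ = (-10.9437·0.392026 − 0.379919·-11.2) / 0.012107 = -0.035122/0.012107 ≈ -2.9.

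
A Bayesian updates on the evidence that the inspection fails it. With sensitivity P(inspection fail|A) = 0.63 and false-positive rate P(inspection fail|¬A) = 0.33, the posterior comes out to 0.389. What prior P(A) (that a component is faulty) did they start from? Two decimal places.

In odds form, posterior odds = prior odds × likelihood ratio, so prior odds = posterior odds ÷ LR.
Posterior odds = 0.389/(1−0.389) = 0.6367. LR = 0.63/0.33 = 1.9091.
Prior odds = 0.6367/1.9091 = 0.3335, so P(A) = 0.3335/(1+0.3335) ≈ 0.25.

P(A) = 0.25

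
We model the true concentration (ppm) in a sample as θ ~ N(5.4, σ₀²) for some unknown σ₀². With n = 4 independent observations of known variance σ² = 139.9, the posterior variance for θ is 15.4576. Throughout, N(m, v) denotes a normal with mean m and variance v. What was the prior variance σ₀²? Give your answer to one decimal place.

σ₀² = 27.7

For the Normal–Normal model with known σ², precisions add: τ_n = τ₀ + n/σ².
So 1/σ₀² = 1/15.4576 − 4/139.9 = 0.064693 − 0.028592 = 0.036101.
Hence σ₀² = 1/0.036101 ≈ 27.7.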